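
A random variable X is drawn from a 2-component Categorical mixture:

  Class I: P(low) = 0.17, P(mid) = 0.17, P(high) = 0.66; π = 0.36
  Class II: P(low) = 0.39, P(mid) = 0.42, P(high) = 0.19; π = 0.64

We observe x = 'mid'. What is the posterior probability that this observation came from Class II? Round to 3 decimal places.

Posterior ∝ prior × likelihood, so P(k | x) ∝ P(Z=k) f_k(x); normalise over all components.
Evaluate each component's likelihood at the observed value:
  p_I = P(mid | comp) = 0.17
  p_II = P(mid | comp) = 0.42
Prior × likelihood for each component:
  P(Z=I)·p_I = 0.36 × 0.17 = 0.0612
  P(Z=II)·p_II = 0.64 × 0.42 = 0.2688
Denominator: 0.0612 + 0.2688 = 0.33
P(Class II | data) = 0.2688 / 0.33 ≈ 0.815

0.815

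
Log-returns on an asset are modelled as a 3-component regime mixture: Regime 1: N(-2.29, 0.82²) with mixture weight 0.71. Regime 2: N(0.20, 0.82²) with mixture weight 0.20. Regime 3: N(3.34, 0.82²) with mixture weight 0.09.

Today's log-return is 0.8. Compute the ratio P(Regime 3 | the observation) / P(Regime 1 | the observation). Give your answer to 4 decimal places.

Since P(k|x) ∝ π_k f_k(x), the posterior odds are π_i f_i(x) / (π_j f_j(x)).
Normal densities:
  p_1 = 0.00040142
  p_2 = 0.372252
  p_3 = 0.00401415
0.000361274 / 0.000285008 ≈ 1.2676

1.2676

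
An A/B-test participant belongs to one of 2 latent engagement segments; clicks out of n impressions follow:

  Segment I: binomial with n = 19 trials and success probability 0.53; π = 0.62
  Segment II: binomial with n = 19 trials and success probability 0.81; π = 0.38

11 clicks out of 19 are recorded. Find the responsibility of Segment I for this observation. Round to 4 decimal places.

0.9556

Posterior ∝ prior × likelihood, so P(k | x) ∝ π_k f_k(x); normalise over all components.
Binomial probabilities:
  p_I = C(19,11)·0.53^11·0.47^8 = 75582·0.000926904·0.00238113 = 0.166815
  p_II = C(19,11)·0.81^11·0.19^8 = 75582·0.0984771·1.69836e-06 = 0.012641
Weight by the priors:
  π_I·p_I = 0.62 × 0.166815 = 0.103425
  π_II·p_II = 0.38 × 0.012641 = 0.00480359
Marginal: 0.103425 + 0.00480359 = 0.108229
Responsibility of Segment I: 0.103425 / 0.108229 ≈ 0.9556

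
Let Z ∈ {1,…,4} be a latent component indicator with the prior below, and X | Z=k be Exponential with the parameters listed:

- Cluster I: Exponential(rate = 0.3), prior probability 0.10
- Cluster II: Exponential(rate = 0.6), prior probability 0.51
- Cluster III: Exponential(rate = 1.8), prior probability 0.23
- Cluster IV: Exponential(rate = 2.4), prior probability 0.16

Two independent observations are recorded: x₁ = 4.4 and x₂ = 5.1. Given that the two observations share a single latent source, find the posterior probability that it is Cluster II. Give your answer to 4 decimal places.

P(component k | x) = P(Z=k)·f_k(x) / marginal(x), where marginal(x) = Σ_j P(Z=j)·f_j(x).
Since both observations come from the same component, the likelihood for component k is f_k(x₁)·f_k(x₂).
  L_I = [0.0801406] × [0.0649607] = 0.00520599
  L_II = [0.0428168] × [0.0281326] = 0.00120455
  L_III = [0.000654124] × [0.000185545] = 1.21369e-07
  L_IV = [6.22388e-05] × [1.15997e-05] = 7.21952e-10
Multiply by the mixture weights:
  P(Z=I)·L_I = 0.10 × 0.00520599 = 0.000520599
  P(Z=II)·L_II = 0.51 × 0.00120455 = 0.000614319
  P(Z=III)·L_III = 0.23 × 1.21369e-07 = 2.7915e-08
  P(Z=IV)·L_IV = 0.16 × 7.21952e-10 = 1.15512e-10
Marginal: 0.000520599 + 0.000614319 + 2.7915e-08 + 1.15512e-10 = 0.00113495
P(Cluster II | data) ≈ 0.5413

0.5413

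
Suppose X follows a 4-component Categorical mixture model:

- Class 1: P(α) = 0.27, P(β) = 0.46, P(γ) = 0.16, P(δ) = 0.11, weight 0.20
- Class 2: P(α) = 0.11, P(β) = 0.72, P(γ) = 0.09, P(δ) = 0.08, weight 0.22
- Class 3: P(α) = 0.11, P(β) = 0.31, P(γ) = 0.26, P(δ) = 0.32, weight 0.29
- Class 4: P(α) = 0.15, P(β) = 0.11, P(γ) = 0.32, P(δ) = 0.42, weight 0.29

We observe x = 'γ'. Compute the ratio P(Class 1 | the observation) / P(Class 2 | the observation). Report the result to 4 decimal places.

Since P(k|x) ∝ π_k f_k(x), the posterior odds are π_i f_i(x) / (π_j f_j(x)).
Categorical probabilities:
  f_1 = P(γ | comp) = 0.16
  f_2 = P(γ | comp) = 0.09
  f_3 = P(γ | comp) = 0.26
  f_4 = P(γ | comp) = 0.32
Odds = (0.20/0.22) × (0.16/0.09) = 0.909091 × 1.77778 ≈ 1.6162

1.6162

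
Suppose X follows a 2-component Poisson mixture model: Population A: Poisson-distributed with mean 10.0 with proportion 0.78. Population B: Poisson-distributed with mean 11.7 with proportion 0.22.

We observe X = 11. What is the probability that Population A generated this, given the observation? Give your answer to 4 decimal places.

0.7753

Apply Bayes' rule: the posterior for each component is proportional to its prior times its likelihood at x.
Component likelihoods at x = 11:
  f_A = 0.113736
  f_B = 0.116854
Unnormalised posteriors:
  P(Z=A)·f_A = 0.78 × 0.113736 = 0.0887144
  P(Z=B)·f_B = 0.22 × 0.116854 = 0.0257079
Normaliser: 0.0887144 + 0.0257079 = 0.114422
So the posterior for Population A is 0.0887144 / 0.114422 ≈ 0.7753.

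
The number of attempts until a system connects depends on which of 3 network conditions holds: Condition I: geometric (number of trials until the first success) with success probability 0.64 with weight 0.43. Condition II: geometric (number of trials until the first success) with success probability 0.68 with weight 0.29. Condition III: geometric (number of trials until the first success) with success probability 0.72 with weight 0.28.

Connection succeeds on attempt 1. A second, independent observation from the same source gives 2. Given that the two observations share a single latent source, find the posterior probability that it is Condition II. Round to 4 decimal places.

0.2920

P(component k | x) = P(Z=k)·f_k(x) / marginal(x), where marginal(x) = Σ_j P(Z=j)·f_j(x).
Since both observations come from the same component, the likelihood for component k is f_k(x₁)·f_k(x₂).
  f_I = [0.64·(1−0.64)^0 = 0.64·1 = 0.64] × [0.2304] = 0.147456
  f_II = [0.68·(1−0.68)^0 = 0.68·1 = 0.68] × [0.2176] = 0.147968
  f_III = [0.72·(1−0.72)^0 = 0.72·1 = 0.72] × [0.2016] = 0.145152
Multiply by the mixture weights:
  P(Z=I)·f_I = 0.43 × 0.147456 = 0.0634061
  P(Z=II)·f_II = 0.29 × 0.147968 = 0.0429107
  P(Z=III)·f_III = 0.28 × 0.145152 = 0.0406426
Sum: 0.0634061 + 0.0429107 + 0.0406426 = 0.146959
So the posterior for Condition II is 0.0429107 / 0.146959 ≈ 0.2920.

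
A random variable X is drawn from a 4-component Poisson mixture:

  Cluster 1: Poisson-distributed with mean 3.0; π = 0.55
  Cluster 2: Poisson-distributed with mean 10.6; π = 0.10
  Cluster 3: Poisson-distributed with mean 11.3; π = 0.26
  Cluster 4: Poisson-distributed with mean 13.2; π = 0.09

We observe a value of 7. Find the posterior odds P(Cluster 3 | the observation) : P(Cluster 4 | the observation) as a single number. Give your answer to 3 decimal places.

Posterior odds = (w_i f_i(x)) / (w_j f_j(x)); the normalising sum cancels.
Poisson probabilities:
  p_1 = e^(−3.0)·3.0^7/7! = 0.021604
  p_2 = e^(−10.6)·10.6^7/7! = 0.0743343
  p_3 = e^(−11.3)·11.3^7/7! = 0.0577552
  p_4 = e^(−13.2)·13.2^7/7! = 0.0256389
0.0150163 / 0.0023075 ≈ 6.508

6.508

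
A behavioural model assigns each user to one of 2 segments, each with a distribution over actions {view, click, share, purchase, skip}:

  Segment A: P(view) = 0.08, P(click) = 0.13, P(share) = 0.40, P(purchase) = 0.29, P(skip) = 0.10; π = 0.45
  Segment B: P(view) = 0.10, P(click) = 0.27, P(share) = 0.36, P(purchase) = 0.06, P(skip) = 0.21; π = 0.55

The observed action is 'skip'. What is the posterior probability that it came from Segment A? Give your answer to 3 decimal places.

The responsibility of component k is w_k f_k(x) divided by Σ_j w_j f_j(x).
Evaluate each component's likelihood at the observed value:
  L_A = P(skip | comp) = 0.10
  L_B = P(skip | comp) = 0.21
Weight by the priors:
  w_A·L_A = 0.45 × 0.1 = 0.045
  w_B·L_B = 0.55 × 0.21 = 0.1155
Evidence: 0.045 + 0.1155 = 0.1605
P(Segment A | 'skip') = 0.045 / 0.1605 ≈ 0.280

0.280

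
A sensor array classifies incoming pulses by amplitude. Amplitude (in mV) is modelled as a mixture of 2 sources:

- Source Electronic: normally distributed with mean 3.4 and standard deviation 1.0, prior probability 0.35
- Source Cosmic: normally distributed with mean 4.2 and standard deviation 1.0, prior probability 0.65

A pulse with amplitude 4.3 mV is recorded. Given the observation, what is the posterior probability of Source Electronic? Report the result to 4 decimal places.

0.2652

The responsibility of component k is π_k f_k(x) divided by Σ_j π_j f_j(x).
Component likelihoods at x = 4.3 mV:
  L_Electronic = (1/(1.0·√(2π)))·exp(−(4.3−3.4)²/(2·1.0²)) = 0.398942·exp(-0.40500) = 0.266085
  L_Cosmic = (1/(1.0·√(2π)))·exp(−(4.3−4.2)²/(2·1.0²)) = 0.398942·exp(-0.00500) = 0.396953
Weight by the priors:
  π_Electronic·L_Electronic = 0.35 × 0.266085 = 0.0931298
  π_Cosmic·L_Cosmic = 0.65 × 0.396953 = 0.258019
Sum: 0.0931298 + 0.258019 = 0.351149
Responsibility of Source Electronic: 0.0931298 / 0.351149 ≈ 0.2652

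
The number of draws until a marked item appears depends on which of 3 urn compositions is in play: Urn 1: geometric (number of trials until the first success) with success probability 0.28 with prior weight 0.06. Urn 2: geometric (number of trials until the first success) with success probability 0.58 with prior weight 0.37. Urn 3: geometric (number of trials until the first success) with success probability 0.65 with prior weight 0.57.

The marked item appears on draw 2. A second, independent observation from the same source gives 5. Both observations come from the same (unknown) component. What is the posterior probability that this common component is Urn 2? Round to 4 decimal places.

P(component k | x) = π_k·f_k(x) / marginal(x), where marginal(x) = Σ_j π_j·f_j(x).
Since both observations come from the same component, the likelihood for component k is f_k(x₁)·f_k(x₂).
  p_1 = [0.28·(1−0.28)^1 = 0.28·0.72 = 0.2016] × [0.0752468] = 0.0151698
  p_2 = [0.58·(1−0.58)^1 = 0.58·0.42 = 0.2436] × [0.0180478] = 0.00439645
  p_3 = [0.65·(1−0.65)^1 = 0.65·0.35 = 0.2275] × [0.00975406] = 0.00221905
Unnormalised posteriors:
  π_1·p_1 = 0.06 × 0.0151698 = 0.000910185
  π_2·p_2 = 0.37 × 0.00439645 = 0.00162669
  π_3·p_3 = 0.57 × 0.00221905 = 0.00126486
Normaliser: 0.000910185 + 0.00162669 + 0.00126486 = 0.00380173
Responsibility of Urn 2: 0.00162669 / 0.00380173 ≈ 0.4279

0.4279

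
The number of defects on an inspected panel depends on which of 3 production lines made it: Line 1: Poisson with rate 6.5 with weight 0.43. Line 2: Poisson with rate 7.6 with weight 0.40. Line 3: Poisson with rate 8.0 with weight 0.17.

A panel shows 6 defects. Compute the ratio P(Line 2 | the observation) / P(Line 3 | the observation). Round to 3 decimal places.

2.580

Posterior odds = (P(Z=i) f_i(x)) / (P(Z=j) f_j(x)); the normalising sum cancels.
Poisson probabilities:
  f_1 = e^(−6.5)·6.5^6/6! = 0.157483
  f_2 = e^(−7.6)·7.6^6/6! = 0.13394
  f_3 = e^(−8.0)·8.0^6/6! = 0.122138
Odds = (0.40/0.17) × (0.13394/0.122138) = 2.35294 × 1.09663 ≈ 2.580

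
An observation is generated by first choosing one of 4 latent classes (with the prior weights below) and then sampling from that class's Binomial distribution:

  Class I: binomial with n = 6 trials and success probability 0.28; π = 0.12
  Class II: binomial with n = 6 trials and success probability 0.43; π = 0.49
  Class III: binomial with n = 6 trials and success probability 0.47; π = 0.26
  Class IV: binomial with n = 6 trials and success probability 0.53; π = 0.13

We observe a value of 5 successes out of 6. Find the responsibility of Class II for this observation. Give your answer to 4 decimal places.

0.4118

Apply Bayes' rule: the posterior for each component is proportional to its prior times its likelihood at x.
Component likelihoods at x = 5 successes out of 6:
  p_I = C(6,5)·0.28^5·0.72^1 = 6·0.00172104·0.72 = 0.00743488
  p_II = C(6,5)·0.43^5·0.57^1 = 6·0.0147008·0.57 = 0.0502769
  p_III = C(6,5)·0.47^5·0.53^1 = 6·0.0229345·0.53 = 0.0729317
  p_IV = C(6,5)·0.53^5·0.47^1 = 6·0.0418195·0.47 = 0.117931
Multiply by the mixture weights:
  π_I·p_I = 0.12 × 0.00743488 = 0.000892185
  π_II·p_II = 0.49 × 0.0502769 = 0.0246357
  π_III·p_III = 0.26 × 0.0729317 = 0.0189622
  π_IV·p_IV = 0.13 × 0.117931 = 0.015331
Sum: 0.000892185 + 0.0246357 + 0.0189622 + 0.015331 = 0.0598212
P(Class II | the observation) = 0.0246357 / 0.0598212 ≈ 0.4118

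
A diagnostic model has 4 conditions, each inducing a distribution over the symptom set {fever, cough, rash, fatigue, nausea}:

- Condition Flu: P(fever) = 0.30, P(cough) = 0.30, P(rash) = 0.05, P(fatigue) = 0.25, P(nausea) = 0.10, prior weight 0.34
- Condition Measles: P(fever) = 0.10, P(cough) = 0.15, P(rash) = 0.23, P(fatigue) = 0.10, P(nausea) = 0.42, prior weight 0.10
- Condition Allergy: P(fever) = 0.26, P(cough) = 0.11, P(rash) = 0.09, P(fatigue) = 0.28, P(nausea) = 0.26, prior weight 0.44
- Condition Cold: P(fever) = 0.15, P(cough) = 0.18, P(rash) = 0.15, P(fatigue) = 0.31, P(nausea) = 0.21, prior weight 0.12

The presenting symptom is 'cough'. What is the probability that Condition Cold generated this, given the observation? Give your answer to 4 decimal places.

0.1155

P(component k | x) = π_k·f_k(x) / marginal(x), where marginal(x) = Σ_j π_j·f_j(x).
Evaluate each component's likelihood at the observed value:
  p_Flu = P(cough | comp) = 0.30
  p_Measles = P(cough | comp) = 0.15
  p_Allergy = P(cough | comp) = 0.11
  p_Cold = P(cough | comp) = 0.18
Weight by the priors:
  π_Flu·p_Flu = 0.34 × 0.3 = 0.102
  π_Measles·p_Measles = 0.10 × 0.15 = 0.015
  π_Allergy·p_Allergy = 0.44 × 0.11 = 0.0484
  π_Cold·p_Cold = 0.12 × 0.18 = 0.0216
Denominator: 0.102 + 0.015 + 0.0484 + 0.0216 = 0.187
Responsibility of Condition Cold: 0.0216 / 0.187 ≈ 0.1155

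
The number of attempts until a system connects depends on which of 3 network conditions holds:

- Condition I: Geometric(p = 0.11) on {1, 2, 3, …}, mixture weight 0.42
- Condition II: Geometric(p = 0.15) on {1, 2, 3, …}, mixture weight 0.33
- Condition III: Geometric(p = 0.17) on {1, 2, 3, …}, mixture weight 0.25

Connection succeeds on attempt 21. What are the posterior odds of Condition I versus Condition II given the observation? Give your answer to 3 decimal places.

The posterior odds equal the prior odds times the likelihood ratio: (w_i/w_j)·(f_i(x)/f_j(x)).
Component likelihoods at x = 21:
  L_I = 0.0106953
  L_II = 0.00581393
  L_III = 0.00409271
Odds = (0.42/0.33) × (0.0106953/0.00581393) = 1.27273 × 1.8396 ≈ 2.341

2.341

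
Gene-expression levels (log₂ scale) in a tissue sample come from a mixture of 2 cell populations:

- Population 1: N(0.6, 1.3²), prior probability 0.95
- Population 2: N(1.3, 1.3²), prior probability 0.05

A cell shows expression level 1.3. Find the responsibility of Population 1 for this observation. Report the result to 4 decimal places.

The responsibility of component k is π_k f_k(x) divided by Σ_j π_j f_j(x).
Component likelihoods at x = 1.3:
  p_1 = (1/(1.3·√(2π)))·exp(−(1.3−0.6)²/(2·1.3²)) = 0.306879·exp(-0.14497) = 0.265465
  p_2 = (1/(1.3·√(2π)))·exp(−(1.3−1.3)²/(2·1.3²)) = 0.306879·exp(-0.00000) = 0.306879
Unnormalised posteriors:
  π_1·p_1 = 0.95 × 0.265465 = 0.252192
  π_2·p_2 = 0.05 × 0.306879 = 0.0153439
Marginal: 0.252192 + 0.0153439 = 0.267535
So the posterior for Population 1 is 0.252192 / 0.267535 ≈ 0.9426.

0.9426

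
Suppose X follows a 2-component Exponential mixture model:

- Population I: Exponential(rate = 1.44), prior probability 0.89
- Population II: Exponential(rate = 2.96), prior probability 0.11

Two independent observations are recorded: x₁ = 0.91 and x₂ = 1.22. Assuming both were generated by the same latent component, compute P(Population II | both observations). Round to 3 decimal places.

P(component k | x) = w_k·f_k(x) / marginal(x), where marginal(x) = Σ_j w_j·f_j(x).
Since both observations come from the same component, the likelihood for component k is f_k(x₁)·f_k(x₂).
  L_I = [1.44·e^(−1.44·0.91) = 1.44·e^(−1.3104) = 0.388385] × [0.248539] = 0.0965288
  L_II = [2.96·e^(−2.96·0.91) = 2.96·e^(−2.6936) = 0.200206] × [0.0799774] = 0.0160119
Weight by the priors:
  w_I·L_I = 0.89 × 0.0965288 = 0.0859106
  w_II·L_II = 0.11 × 0.0160119 = 0.00176131
Evidence: 0.0859106 + 0.00176131 = 0.087672
P(Population II | x) ≈ 0.020

0.020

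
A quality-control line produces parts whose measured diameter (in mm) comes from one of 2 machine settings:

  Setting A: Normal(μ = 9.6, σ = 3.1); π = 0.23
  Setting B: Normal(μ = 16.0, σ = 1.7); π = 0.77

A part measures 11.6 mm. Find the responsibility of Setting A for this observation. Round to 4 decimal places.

0.7912

The responsibility of component k is π_k f_k(x) divided by Σ_j π_j f_j(x).
Component likelihoods at x = 11.6 mm:
  L_A = (1/(3.1·√(2π)))·exp(−(11.6−9.6)²/(2·3.1²)) = 0.128691·exp(-0.20812) = 0.104512
  L_B = (1/(1.7·√(2π)))·exp(−(11.6−16.0)²/(2·1.7²)) = 0.234672·exp(-3.34948) = 0.00823759
Weight by the priors:
  π_A·L_A = 0.23 × 0.104512 = 0.0240377
  π_B·L_B = 0.77 × 0.00823759 = 0.00634294
Evidence: 0.0240377 + 0.00634294 = 0.0303806
P(Setting A | data) ≈ 0.7912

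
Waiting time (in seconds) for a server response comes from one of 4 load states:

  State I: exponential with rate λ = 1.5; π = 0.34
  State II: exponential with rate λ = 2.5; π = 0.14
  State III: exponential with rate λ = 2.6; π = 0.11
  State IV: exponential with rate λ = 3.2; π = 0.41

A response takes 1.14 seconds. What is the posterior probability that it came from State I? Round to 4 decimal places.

0.5714

The responsibility of component k is π_k f_k(x) divided by Σ_j π_j f_j(x).
Component likelihoods at x = 1.14 seconds:
  f_I = 1.5·e^(−1.5·1.14) = 1.5·e^(−1.7100) = 0.271299
  f_II = 2.5·e^(−2.5·1.14) = 2.5·e^(−2.8500) = 0.144611
  f_III = 2.6·e^(−2.6·1.14) = 2.6·e^(−2.9640) = 0.134191
  f_IV = 3.2·e^(−3.2·1.14) = 3.2·e^(−3.6480) = 0.0833381
Weight by the priors:
  π_I·f_I = 0.34 × 0.271299 = 0.0922416
  π_II·f_II = 0.14 × 0.144611 = 0.0202455
  π_III·f_III = 0.11 × 0.134191 = 0.014761
  π_IV·f_IV = 0.41 × 0.0833381 = 0.0341686
Sum: 0.0922416 + 0.0202455 + 0.014761 + 0.0341686 = 0.161417
So the posterior for State I is 0.0922416 / 0.161417 ≈ 0.5714.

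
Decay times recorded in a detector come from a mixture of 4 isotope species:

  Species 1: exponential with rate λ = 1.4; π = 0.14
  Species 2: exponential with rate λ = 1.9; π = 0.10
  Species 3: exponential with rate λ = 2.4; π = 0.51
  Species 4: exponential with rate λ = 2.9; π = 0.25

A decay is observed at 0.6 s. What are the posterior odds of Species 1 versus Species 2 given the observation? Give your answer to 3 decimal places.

Posterior odds = (π_i f_i(x)) / (π_j f_j(x)); the normalising sum cancels.
Component likelihoods at x = 0.6 s:
  f_1 = 0.604395
  f_2 = 0.607656
  f_3 = 0.568627
  f_4 = 0.509009
0.0846153 / 0.0607656 ≈ 1.392

1.392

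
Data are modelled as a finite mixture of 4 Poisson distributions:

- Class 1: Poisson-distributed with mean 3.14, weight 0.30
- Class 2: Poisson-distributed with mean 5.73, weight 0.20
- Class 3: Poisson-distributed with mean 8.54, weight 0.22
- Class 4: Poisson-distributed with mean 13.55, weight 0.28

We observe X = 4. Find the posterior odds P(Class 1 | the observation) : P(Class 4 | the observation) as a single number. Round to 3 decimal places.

Posterior odds = (w_i f_i(x)) / (w_j f_j(x)); the normalising sum cancels.
Evaluate each component's likelihood at the observed value:
  p_1 = 0.175316
  p_2 = 0.145848
  p_3 = 0.0433257
  p_4 = 0.00183171
0.0525949 / 0.000512878 ≈ 102.549

102.549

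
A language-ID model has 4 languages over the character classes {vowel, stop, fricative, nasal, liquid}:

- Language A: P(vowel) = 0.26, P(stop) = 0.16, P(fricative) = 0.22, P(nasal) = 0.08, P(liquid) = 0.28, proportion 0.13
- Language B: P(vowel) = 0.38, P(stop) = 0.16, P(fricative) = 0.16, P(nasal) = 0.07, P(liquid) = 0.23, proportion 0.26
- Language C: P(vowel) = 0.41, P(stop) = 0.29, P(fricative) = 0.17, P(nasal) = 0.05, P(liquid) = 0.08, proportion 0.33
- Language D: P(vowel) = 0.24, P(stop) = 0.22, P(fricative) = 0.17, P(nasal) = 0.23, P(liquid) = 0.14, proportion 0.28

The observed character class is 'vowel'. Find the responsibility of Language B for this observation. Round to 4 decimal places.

Posterior ∝ prior × likelihood, so P(k | x) ∝ π_k f_k(x); normalise over all components.
Component likelihoods at x = 'vowel':
  L_A = P(vowel | comp) = 0.26
  L_B = P(vowel | comp) = 0.38
  L_C = P(vowel | comp) = 0.41
  L_D = P(vowel | comp) = 0.24
Prior × likelihood for each component:
  π_A·L_A = 0.13 × 0.26 = 0.0338
  π_B·L_B = 0.26 × 0.38 = 0.0988
  π_C·L_C = 0.33 × 0.41 = 0.1353
  π_D·L_D = 0.28 × 0.24 = 0.0672
Normaliser: 0.0338 + 0.0988 + 0.1353 + 0.0672 = 0.3351
P(Language B | the observation) = 0.0988 / 0.3351 ≈ 0.2948

0.2948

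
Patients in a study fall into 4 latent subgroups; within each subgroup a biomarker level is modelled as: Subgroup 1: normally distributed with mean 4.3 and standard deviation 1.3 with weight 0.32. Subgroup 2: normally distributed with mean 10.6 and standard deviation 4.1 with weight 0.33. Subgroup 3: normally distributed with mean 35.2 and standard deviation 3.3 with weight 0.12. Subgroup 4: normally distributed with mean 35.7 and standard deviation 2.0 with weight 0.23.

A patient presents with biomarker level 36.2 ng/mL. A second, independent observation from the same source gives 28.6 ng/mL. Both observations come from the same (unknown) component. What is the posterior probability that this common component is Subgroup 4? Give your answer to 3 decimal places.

Posterior ∝ prior × likelihood, so P(k | x) ∝ π_k f_k(x); normalise over all components.
Since both observations come from the same component, the likelihood for component k is f_k(x₁)·f_k(x₂).
  L_1 = [(1/(1.3·√(2π)))·exp(−(36.2−4.3)²/(2·1.3²)) = 0.306879·exp(-301.06805) = 5.42969e-132] × [4.12294e-77] = 2.23863e-208
  L_2 = [(1/(4.1·√(2π)))·exp(−(36.2−10.6)²/(2·4.1²)) = 0.097303·exp(-19.49316) = 3.32932e-10] × [6.35006e-06] = 2.11414e-15
  L_3 = [(1/(3.3·√(2π)))·exp(−(36.2−35.2)²/(2·3.3²)) = 0.120892·exp(-0.04591) = 0.115467] × [0.0163609] = 0.00188914
  L_4 = [(1/(2.0·√(2π)))·exp(−(36.2−35.7)²/(2·2.0²)) = 0.199471·exp(-0.03125) = 0.193334] × [0.000365832] = 7.07278e-05
Multiply by the mixture weights:
  π_1·L_1 = 0.32 × 2.23863e-208 = 7.16361e-209
  π_2·L_2 = 0.33 × 2.11414e-15 = 6.97665e-16
  π_3·L_3 = 0.12 × 0.00188914 = 0.000226696
  π_4·L_4 = 0.23 × 7.07278e-05 = 1.62674e-05
Evidence: 7.16361e-209 + 6.97665e-16 + 0.000226696 + 1.62674e-05 = 0.000242964
P(Subgroup 4 | data) = 1.62674e-05 / 0.000242964 ≈ 0.067

0.067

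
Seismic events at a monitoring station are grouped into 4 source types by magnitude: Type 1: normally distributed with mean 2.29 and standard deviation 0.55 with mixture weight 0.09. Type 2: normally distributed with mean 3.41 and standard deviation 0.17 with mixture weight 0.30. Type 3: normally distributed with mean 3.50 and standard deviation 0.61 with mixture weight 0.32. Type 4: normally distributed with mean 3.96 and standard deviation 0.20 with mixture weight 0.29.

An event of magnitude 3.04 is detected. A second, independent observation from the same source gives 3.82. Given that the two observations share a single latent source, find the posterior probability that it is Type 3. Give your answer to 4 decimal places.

The responsibility of component k is π_k f_k(x) divided by Σ_j π_j f_j(x).
Since both observations come from the same component, the likelihood for component k is f_k(x₁)·f_k(x₂).
  f_1 = [(1/(0.55·√(2π)))·exp(−(3.04−2.29)²/(2·0.55²)) = 0.725350·exp(-0.92975) = 0.28626] × [0.0151409] = 0.00433423
  f_2 = [(1/(0.17·√(2π)))·exp(−(3.04−3.41)²/(2·0.17²)) = 2.346719·exp(-2.36851) = 0.2197] × [0.128056] = 0.0281339
  f_3 = [(1/(0.61·√(2π)))·exp(−(3.04−3.50)²/(2·0.61²)) = 0.654004·exp(-0.28433) = 0.492149] × [0.569931] = 0.280491
  f_4 = [(1/(0.20·√(2π)))·exp(−(3.04−3.96)²/(2·0.20²)) = 1.994711·exp(-10.58000) = 5.07043e-05] × [1.56127] = 7.9163e-05
Multiply by the mixture weights:
  π_1·f_1 = 0.09 × 0.00433423 = 0.000390081
  π_2·f_2 = 0.30 × 0.0281339 = 0.00844017
  π_3·f_3 = 0.32 × 0.280491 = 0.0897571
  π_4·f_4 = 0.29 × 7.9163e-05 = 2.29573e-05
Sum: 0.000390081 + 0.00844017 + 0.0897571 + 2.29573e-05 = 0.0986103
Responsibility of Type 3: 0.0897571 / 0.0986103 ≈ 0.9102

0.9102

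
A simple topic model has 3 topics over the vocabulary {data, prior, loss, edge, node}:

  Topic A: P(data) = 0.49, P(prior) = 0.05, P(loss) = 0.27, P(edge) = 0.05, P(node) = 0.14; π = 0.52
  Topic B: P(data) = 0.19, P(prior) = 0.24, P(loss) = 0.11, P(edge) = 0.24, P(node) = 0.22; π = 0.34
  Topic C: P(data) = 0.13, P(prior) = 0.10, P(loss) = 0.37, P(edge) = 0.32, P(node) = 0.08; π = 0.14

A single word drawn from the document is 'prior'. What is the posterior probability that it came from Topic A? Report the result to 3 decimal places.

By Bayes' theorem, P(k | x) = π_k f_k(x) / Σ_j π_j f_j(x).
Component likelihoods at x = 'prior':
  L_A = P(prior | comp) = 0.05
  L_B = P(prior | comp) = 0.24
  L_C = P(prior | comp) = 0.10
Unnormalised posteriors:
  π_A·L_A = 0.52 × 0.05 = 0.026
  π_B·L_B = 0.34 × 0.24 = 0.0816
  π_C·L_C = 0.14 × 0.1 = 0.014
Sum: 0.026 + 0.0816 + 0.014 = 0.1216
Responsibility of Topic A: 0.026 / 0.1216 ≈ 0.214

0.214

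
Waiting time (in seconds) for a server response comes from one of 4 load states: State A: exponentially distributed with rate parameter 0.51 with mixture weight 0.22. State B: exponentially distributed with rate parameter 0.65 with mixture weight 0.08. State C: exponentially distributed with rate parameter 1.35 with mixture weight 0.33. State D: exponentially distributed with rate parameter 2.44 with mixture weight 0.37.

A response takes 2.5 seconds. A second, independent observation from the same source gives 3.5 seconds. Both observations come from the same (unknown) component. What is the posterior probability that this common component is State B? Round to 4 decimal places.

Apply Bayes' rule: the posterior for each component is proportional to its prior times its likelihood at x.
Since both observations come from the same component, the likelihood for component k is f_k(x₁)·f_k(x₂).
  f_A = [0.14251] × [0.0855765] = 0.0121955
  f_B = [0.127993] × [0.066818] = 0.00855221
  f_C = [0.0461945] × [0.0119755] = 0.0005532
  f_D = [0.0054726] × [0.000476996] = 2.61041e-06
Unnormalised posteriors:
  π_A·f_A = 0.22 × 0.0121955 = 0.00268301
  π_B·f_B = 0.08 × 0.00855221 = 0.000684177
  π_C·f_C = 0.33 × 0.0005532 = 0.000182556
  π_D·f_D = 0.37 × 2.61041e-06 = 9.65851e-07
Evidence: 0.00268301 + 0.000684177 + 0.000182556 + 9.65851e-07 = 0.00355071
Responsibility of State B: 0.000684177 / 0.00355071 ≈ 0.1927

0.1927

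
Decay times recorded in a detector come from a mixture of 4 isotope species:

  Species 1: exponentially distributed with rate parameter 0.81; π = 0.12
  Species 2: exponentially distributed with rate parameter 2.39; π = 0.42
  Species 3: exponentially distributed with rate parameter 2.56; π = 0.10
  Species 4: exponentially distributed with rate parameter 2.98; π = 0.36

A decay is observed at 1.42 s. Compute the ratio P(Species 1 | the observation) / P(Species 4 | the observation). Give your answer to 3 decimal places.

1.974

Only the two components matter; the odds are (w_i f_i(x)) / (w_j f_j(x)).
Component likelihoods at x = 1.42 s:
  L_1 = 0.81·e^(−0.81·1.42) = 0.81·e^(−1.1502) = 0.256424
  L_2 = 2.39·e^(−2.39·1.42) = 2.39·e^(−3.3938) = 0.0802582
  L_3 = 2.56·e^(−2.56·1.42) = 2.56·e^(−3.6352) = 0.0675294
  L_4 = 2.98·e^(−2.98·1.42) = 2.98·e^(−4.2316) = 0.0432968
0.0307709 / 0.0155868 ≈ 1.974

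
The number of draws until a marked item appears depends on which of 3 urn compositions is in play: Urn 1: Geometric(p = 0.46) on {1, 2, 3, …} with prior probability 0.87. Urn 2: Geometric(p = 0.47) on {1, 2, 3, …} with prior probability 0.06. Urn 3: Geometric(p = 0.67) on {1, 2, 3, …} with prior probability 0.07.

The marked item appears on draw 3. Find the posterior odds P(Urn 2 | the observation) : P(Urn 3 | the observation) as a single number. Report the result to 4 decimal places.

The posterior odds equal the prior odds times the likelihood ratio: (π_i/π_j)·(f_i(x)/f_j(x)).
Component likelihoods at x = 3:
  f_1 = 0.134136
  f_2 = 0.132023
  f_3 = 0.072963
Odds = (0.06/0.07) × (0.132023/0.072963) = 0.857143 × 1.80945 ≈ 1.5510

1.5510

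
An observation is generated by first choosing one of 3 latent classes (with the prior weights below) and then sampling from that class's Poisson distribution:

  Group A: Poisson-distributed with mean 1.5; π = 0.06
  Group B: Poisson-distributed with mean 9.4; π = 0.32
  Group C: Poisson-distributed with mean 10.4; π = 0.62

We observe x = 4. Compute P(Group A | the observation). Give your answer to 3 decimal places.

0.137

Apply Bayes' rule: the posterior for each component is proportional to its prior times its likelihood at x.
Poisson probabilities:
  L_A = e^(−1.5)·1.5^4/4! = 0.0470665
  L_B = e^(−9.4)·9.4^4/4! = 0.0269111
  L_C = e^(−10.4)·10.4^4/4! = 0.014834
Prior × likelihood for each component:
  w_A·L_A = 0.06 × 0.0470665 = 0.00282399
  w_B·L_B = 0.32 × 0.0269111 = 0.00861156
  w_C·L_C = 0.62 × 0.014834 = 0.00919711
Normaliser: 0.00282399 + 0.00861156 + 0.00919711 = 0.0206327
P(Group A | the observation) ≈ 0.137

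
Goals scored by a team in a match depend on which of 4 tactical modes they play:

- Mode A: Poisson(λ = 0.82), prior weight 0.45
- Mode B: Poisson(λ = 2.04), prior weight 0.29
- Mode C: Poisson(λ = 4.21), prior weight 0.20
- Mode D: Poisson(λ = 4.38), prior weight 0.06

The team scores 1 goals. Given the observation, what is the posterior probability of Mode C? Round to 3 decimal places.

0.049

The responsibility of component k is π_k f_k(x) divided by Σ_j π_j f_j(x).
Evaluate each component's likelihood at the observed value:
  L_A = 0.361154
  L_B = 0.265259
  L_C = 0.0625032
  L_D = 0.0548611
Multiply by the mixture weights:
  π_A·L_A = 0.45 × 0.361154 = 0.162519
  π_B·L_B = 0.29 × 0.265259 = 0.076925
  π_C·L_C = 0.20 × 0.0625032 = 0.0125006
  π_D·L_D = 0.06 × 0.0548611 = 0.00329166
Sum: 0.162519 + 0.076925 + 0.0125006 + 0.00329166 = 0.255237
So the posterior for Mode C is 0.0125006 / 0.255237 ≈ 0.049.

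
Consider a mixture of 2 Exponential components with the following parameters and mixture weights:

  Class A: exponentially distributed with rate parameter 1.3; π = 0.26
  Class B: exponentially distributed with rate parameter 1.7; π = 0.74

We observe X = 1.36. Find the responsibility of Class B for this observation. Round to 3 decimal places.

0.684

The responsibility of component k is w_k f_k(x) divided by Σ_j w_j f_j(x).
Exponential densities:
  L_A = 1.3·e^(−1.3·1.36) = 1.3·e^(−1.7680) = 0.221876
  L_B = 1.7·e^(−1.7·1.36) = 1.7·e^(−2.3120) = 0.168407
Prior × likelihood for each component:
  w_A·L_A = 0.26 × 0.221876 = 0.0576878
  w_B·L_B = 0.74 × 0.168407 = 0.124621
Normaliser: 0.0576878 + 0.124621 = 0.182309
P(Class B | data) = 0.124621 / 0.182309 ≈ 0.684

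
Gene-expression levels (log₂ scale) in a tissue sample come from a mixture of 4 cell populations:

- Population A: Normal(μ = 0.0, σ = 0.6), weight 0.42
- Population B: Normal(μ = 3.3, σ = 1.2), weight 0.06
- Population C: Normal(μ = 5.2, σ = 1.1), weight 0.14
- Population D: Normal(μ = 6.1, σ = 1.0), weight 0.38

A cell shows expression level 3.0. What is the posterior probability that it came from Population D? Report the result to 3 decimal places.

0.045

By Bayes' theorem, P(k | x) = P(Z=k) f_k(x) / Σ_j P(Z=j) f_j(x).
Normal densities:
  f_A = (1/(0.6·√(2π)))·exp(−(3.0−0.0)²/(2·0.6²)) = 0.664904·exp(-12.50000) = 2.47787e-06
  f_B = (1/(1.2·√(2π)))·exp(−(3.0−3.3)²/(2·1.2²)) = 0.332452·exp(-0.03125) = 0.322223
  f_C = (1/(1.1·√(2π)))·exp(−(3.0−5.2)²/(2·1.1²)) = 0.362675·exp(-2.00000) = 0.0490827
  f_D = (1/(1.0·√(2π)))·exp(−(3.0−6.1)²/(2·1.0²)) = 0.398942·exp(-4.80500) = 0.00326682
Multiply by the mixture weights:
  P(Z=A)·f_A = 0.42 × 2.47787e-06 = 1.0407e-06
  P(Z=B)·f_B = 0.06 × 0.322223 = 0.0193334
  P(Z=C)·f_C = 0.14 × 0.0490827 = 0.00687158
  P(Z=D)·f_D = 0.38 × 0.00326682 = 0.00124139
Denominator: 1.0407e-06 + 0.0193334 + 0.00687158 + 0.00124139 = 0.0274474
Responsibility of Population D: 0.00124139 / 0.0274474 ≈ 0.045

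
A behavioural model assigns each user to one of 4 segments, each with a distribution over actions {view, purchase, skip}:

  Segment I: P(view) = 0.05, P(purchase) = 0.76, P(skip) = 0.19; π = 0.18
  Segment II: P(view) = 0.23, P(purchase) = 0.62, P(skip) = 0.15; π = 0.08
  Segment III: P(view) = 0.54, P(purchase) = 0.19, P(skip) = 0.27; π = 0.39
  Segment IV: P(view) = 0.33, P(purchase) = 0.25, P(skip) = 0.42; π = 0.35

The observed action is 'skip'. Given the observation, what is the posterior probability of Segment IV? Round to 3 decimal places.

0.492

By Bayes' theorem, P(k | x) = w_k f_k(x) / Σ_j w_j f_j(x).
Categorical probabilities:
  p_I = P(skip | comp) = 0.19
  p_II = P(skip | comp) = 0.15
  p_III = P(skip | comp) = 0.27
  p_IV = P(skip | comp) = 0.42
Prior × likelihood for each component:
  w_I·p_I = 0.18 × 0.19 = 0.0342
  w_II·p_II = 0.08 × 0.15 = 0.012
  w_III·p_III = 0.39 × 0.27 = 0.1053
  w_IV·p_IV = 0.35 × 0.42 = 0.147
Normaliser: 0.0342 + 0.012 + 0.1053 + 0.147 = 0.2985
P(Segment IV | data) = 0.147 / 0.2985 ≈ 0.492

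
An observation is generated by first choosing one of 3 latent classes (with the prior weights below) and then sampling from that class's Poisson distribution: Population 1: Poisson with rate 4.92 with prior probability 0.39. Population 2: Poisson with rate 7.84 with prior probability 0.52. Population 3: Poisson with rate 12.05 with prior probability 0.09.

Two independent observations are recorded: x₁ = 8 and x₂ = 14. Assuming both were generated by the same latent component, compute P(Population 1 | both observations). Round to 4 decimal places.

The responsibility of component k is w_k f_k(x) divided by Σ_j w_j f_j(x).
Since both observations come from the same component, the likelihood for component k is f_k(x₁)·f_k(x₂).
  f_1 = [e^(−4.92)·4.92^8/8! = 0.0621543] × [0.000407731] = 2.53423e-05
  f_2 = [e^(−7.84)·7.84^8/8! = 0.13936] × [0.0149674] = 0.00208587
  f_3 = [e^(−12.05)·12.05^8/8! = 0.0644358] × [0.0912351] = 0.00587881
Prior × likelihood for each component:
  w_1·f_1 = 0.39 × 2.53423e-05 = 9.88349e-06
  w_2·f_2 = 0.52 × 0.00208587 = 0.00108465
  w_3·f_3 = 0.09 × 0.00587881 = 0.000529093
Sum: 9.88349e-06 + 0.00108465 + 0.000529093 = 0.00162363
P(Population 1 | data) = 9.88349e-06 / 0.00162363 ≈ 0.0061

0.0061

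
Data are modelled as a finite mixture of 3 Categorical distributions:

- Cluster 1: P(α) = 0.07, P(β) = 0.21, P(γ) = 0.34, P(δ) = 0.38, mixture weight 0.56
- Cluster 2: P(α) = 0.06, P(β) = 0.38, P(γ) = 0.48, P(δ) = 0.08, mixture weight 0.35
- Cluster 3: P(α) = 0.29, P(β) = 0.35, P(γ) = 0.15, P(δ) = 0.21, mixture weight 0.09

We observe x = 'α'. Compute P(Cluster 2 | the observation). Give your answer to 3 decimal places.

Posterior ∝ prior × likelihood, so P(k | x) ∝ π_k f_k(x); normalise over all components.
Categorical probabilities:
  L_1 = P(α | comp) = 0.07
  L_2 = P(α | comp) = 0.06
  L_3 = P(α | comp) = 0.29
Weight by the priors:
  π_1·L_1 = 0.56 × 0.07 = 0.0392
  π_2·L_2 = 0.35 × 0.06 = 0.021
  π_3·L_3 = 0.09 × 0.29 = 0.0261
Denominator: 0.0392 + 0.021 + 0.0261 = 0.0863
P(Cluster 2 | data) = 0.021 / 0.0863 ≈ 0.243

0.243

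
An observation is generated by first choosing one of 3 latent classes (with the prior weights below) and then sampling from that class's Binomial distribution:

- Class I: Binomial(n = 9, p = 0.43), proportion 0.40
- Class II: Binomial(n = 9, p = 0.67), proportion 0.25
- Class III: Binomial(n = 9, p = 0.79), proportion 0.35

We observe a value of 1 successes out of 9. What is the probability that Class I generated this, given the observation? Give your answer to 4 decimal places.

0.9873

Apply Bayes' rule: the posterior for each component is proportional to its prior times its likelihood at x.
Binomial probabilities:
  f_I = 0.0431231
  f_II = 0.000848064
  f_III = 2.68921e-05
Weight by the priors:
  w_I·f_I = 0.40 × 0.0431231 = 0.0172492
  w_II·f_II = 0.25 × 0.000848064 = 0.000212016
  w_III·f_III = 0.35 × 2.68921e-05 = 9.41222e-06
Marginal: 0.0172492 + 0.000212016 + 9.41222e-06 = 0.0174707
So the posterior for Class I is 0.0172492 / 0.0174707 ≈ 0.9873.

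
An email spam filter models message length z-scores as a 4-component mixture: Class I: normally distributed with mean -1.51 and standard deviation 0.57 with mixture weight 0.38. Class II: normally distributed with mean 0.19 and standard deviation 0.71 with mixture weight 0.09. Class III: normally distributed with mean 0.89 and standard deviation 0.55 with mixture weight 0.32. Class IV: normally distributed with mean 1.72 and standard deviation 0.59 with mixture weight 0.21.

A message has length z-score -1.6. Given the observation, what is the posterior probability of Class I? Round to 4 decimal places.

Apply Bayes' rule: the posterior for each component is proportional to its prior times its likelihood at x.
Evaluate each component's likelihood at the observed value:
  p_I = 0.691228
  p_II = 0.0234124
  p_III = 2.56953e-05
  p_IV = 8.99926e-08
Weight by the priors:
  w_I·p_I = 0.38 × 0.691228 = 0.262667
  w_II·p_II = 0.09 × 0.0234124 = 0.00210712
  w_III·p_III = 0.32 × 2.56953e-05 = 8.22251e-06
  w_IV·p_IV = 0.21 × 8.99926e-08 = 1.88985e-08
Sum: 0.262667 + 0.00210712 + 8.22251e-06 + 1.88985e-08 = 0.264782
Responsibility of Class I: 0.262667 / 0.264782 ≈ 0.9920

0.9920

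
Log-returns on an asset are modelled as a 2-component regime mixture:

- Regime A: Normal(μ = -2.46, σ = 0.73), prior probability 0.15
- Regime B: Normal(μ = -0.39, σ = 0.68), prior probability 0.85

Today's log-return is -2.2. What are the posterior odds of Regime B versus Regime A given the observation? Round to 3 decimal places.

0.188

The posterior odds equal the prior odds times the likelihood ratio: (w_i/w_j)·(f_i(x)/f_j(x)).
Normal densities:
  p_A = (1/(0.73·√(2π)))·exp(−(-2.2−-2.46)²/(2·0.73²)) = 0.546496·exp(-0.06343) = 0.51291
  p_B = (1/(0.68·√(2π)))·exp(−(-2.2−-0.39)²/(2·0.68²)) = 0.586680·exp(-3.54250) = 0.0169791
Posterior odds = (w_B·p_B) / (w_A·p_A) = (0.85·0.0169791) / (0.15·0.51291) = 0.0144322 / 0.0769365 ≈ 0.188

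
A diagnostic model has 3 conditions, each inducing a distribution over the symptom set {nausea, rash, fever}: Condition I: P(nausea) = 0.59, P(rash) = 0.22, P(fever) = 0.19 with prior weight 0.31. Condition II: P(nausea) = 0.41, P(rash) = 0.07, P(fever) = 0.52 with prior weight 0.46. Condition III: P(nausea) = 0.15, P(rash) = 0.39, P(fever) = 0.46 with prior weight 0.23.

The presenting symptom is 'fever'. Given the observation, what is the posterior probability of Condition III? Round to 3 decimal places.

P(component k | x) = π_k·f_k(x) / marginal(x), where marginal(x) = Σ_j π_j·f_j(x).
Evaluate each component's likelihood at the observed value:
  f_I = P(fever | comp) = 0.19
  f_II = P(fever | comp) = 0.52
  f_III = P(fever | comp) = 0.46
Unnormalised posteriors:
  π_I·f_I = 0.31 × 0.19 = 0.0589
  π_II·f_II = 0.46 × 0.52 = 0.2392
  π_III·f_III = 0.23 × 0.46 = 0.1058
Normaliser: 0.0589 + 0.2392 + 0.1058 = 0.4039
P(Condition III | 'fever') = 0.1058 / 0.4039 ≈ 0.262

0.262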